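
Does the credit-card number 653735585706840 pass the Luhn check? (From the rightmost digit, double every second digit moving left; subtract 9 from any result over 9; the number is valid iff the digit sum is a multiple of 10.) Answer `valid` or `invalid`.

valid

From the right, keep odd positions and double even positions (subtract 9 from any doubled value over 9):
  doubled (positions 2,4,...): 8 3 5 7 1 5 1 → sum 30
  kept (positions 1,3,...): 0 8 0 5 5 3 3 6 → sum 30
Total = 60.
60 mod 10 = 0, so the number is valid.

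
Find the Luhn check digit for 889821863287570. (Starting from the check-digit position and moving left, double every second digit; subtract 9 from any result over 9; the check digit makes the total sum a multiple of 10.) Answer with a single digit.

Partial digits right→left: 0 7 5 7 8 2 3 6 8 1 2 8 9 8 8
Double every second digit counting from the check-digit position (so the 1st, 3rd, 5th, ... of the partial from the right).
  doubled (with −9 where >9): 0 1 7 6 7 4 9 7 → sum 41
  kept as-is: 7 7 2 6 1 8 8 → sum 39
Total = 41 + 39 = 80.
Check digit = (10 − (80 mod 10)) mod 10 = 0.

0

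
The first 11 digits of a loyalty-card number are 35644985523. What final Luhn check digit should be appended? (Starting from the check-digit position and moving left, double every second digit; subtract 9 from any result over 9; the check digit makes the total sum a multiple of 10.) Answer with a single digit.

Partial digits right→left: 3 2 5 5 8 9 4 4 6 5 3
Double every second digit counting from the check-digit position (so the 1st, 3rd, 5th, ... of the partial from the right).
  doubled (with −9 where >9): 6 1 7 8 3 6 → sum 31
  kept as-is: 2 5 9 4 5 → sum 25
Total = 31 + 25 = 56.
Check digit = (10 − (56 mod 10)) mod 10 = 4.

4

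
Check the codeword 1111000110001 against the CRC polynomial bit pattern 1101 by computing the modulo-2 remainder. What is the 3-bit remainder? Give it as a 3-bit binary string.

000

Modulo-2 division of 1111000110001 by 1101:
  pos 0: 1111 XOR 1101 = 0010
  pos 2: 1000 XOR 1101 = 0101
  pos 3: 1010 XOR 1101 = 0111
  pos 4: 1111 XOR 1101 = 0010
  pos 6: 1010 XOR 1101 = 0111
  pos 7: 1110 XOR 1101 = 0011
  pos 9: 1101 XOR 1101 = 0000
Remainder = 000 (zero — the frame passes the CRC check).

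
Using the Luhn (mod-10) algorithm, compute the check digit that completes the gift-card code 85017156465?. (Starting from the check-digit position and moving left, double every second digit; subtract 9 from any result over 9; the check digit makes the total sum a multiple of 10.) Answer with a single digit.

Partial digits right→left: 5 6 4 6 5 1 7 1 0 5 8
Double every second digit counting from the check-digit position (so the 1st, 3rd, 5th, ... of the partial from the right).
  doubled (with −9 where >9): 1 8 1 5 0 7 → sum 22
  kept as-is: 6 6 1 1 5 → sum 19
Total = 22 + 19 = 41.
Check digit = (10 − (41 mod 10)) mod 10 = 9.

9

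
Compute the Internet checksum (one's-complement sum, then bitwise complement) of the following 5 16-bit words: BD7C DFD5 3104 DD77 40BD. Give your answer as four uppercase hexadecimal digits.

One's-complement addition (fold any carry out of bit 15 back into bit 0):
  0xBD7C + 0xDFD5 = 0x19D51 → wrap carry → 0x9D52
  0x9D52 + 0x3104 = 0x0CE56
  0xCE56 + 0xDD77 = 0x1ABCD → wrap carry → 0xABCE
  0xABCE + 0x40BD = 0x0EC8B
One's-complement sum = 0xEC8B.
Checksum = ~0xEC8B & 0xFFFF = 0x1374.

1374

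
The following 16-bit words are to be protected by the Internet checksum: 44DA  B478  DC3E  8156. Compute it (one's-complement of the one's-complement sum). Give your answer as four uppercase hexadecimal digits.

A917

One's-complement addition (fold any carry out of bit 15 back into bit 0):
  0x44DA + 0xB478 = 0x0F952
  0xF952 + 0xDC3E = 0x1D590 → wrap carry → 0xD591
  0xD591 + 0x8156 = 0x156E7 → wrap carry → 0x56E8
One's-complement sum = 0x56E8.
Checksum = ~0x56E8 & 0xFFFF = 0xA917.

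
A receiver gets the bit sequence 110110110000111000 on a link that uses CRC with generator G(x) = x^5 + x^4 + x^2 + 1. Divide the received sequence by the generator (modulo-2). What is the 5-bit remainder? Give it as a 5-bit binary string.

10101

Modulo-2 division of 110110110000111000 by 110101:
  pos 0: 110110 XOR 110101 = 000011
  pos 4: 111100 XOR 110101 = 001001
  pos 6: 100100 XOR 110101 = 010001
  pos 7: 100011 XOR 110101 = 010110
  pos 8: 101101 XOR 110101 = 011000
  pos 9: 110001 XOR 110101 = 000100
  pos 12: 100000 XOR 110101 = 010101
Remainder = 10101 (nonzero — an error is detected).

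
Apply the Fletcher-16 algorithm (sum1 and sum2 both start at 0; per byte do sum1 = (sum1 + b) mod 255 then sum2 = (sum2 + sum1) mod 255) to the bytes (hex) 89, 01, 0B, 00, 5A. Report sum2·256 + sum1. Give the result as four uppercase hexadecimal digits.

Running sums (mod 255):
  after byte 0 (89): sum1=137, sum2=137
  after byte 1 (01): sum1=138, sum2=20
  after byte 2 (0B): sum1=149, sum2=169
  after byte 3 (00): sum1=149, sum2=63
  after byte 4 (5A): sum1=239, sum2=47
Checksum = sum2·256 + sum1 = 47·256 + 239 = 12271 = 0x2FEF.

2FEF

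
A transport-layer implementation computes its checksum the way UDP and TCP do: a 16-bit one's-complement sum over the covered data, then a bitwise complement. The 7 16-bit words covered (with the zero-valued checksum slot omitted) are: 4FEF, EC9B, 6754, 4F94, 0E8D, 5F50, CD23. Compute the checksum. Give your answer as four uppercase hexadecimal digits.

D18A

One's-complement addition (fold any carry out of bit 15 back into bit 0):
  0x4FEF + 0xEC9B = 0x13C8A → wrap carry → 0x3C8B
  0x3C8B + 0x6754 = 0x0A3DF
  0xA3DF + 0x4F94 = 0x0F373
  0xF373 + 0x0E8D = 0x10200 → wrap carry → 0x0201
  0x0201 + 0x5F50 = 0x06151
  0x6151 + 0xCD23 = 0x12E74 → wrap carry → 0x2E75
One's-complement sum = 0x2E75.
Checksum = ~0x2E75 & 0xFFFF = 0xD18A.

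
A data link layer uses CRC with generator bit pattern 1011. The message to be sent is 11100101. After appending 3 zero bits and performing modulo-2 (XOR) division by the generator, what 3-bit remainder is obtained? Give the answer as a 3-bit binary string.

Append 3 zeros: 11100101000. Divide by 1011 (XOR where the leading bit is 1):
  pos 0: 1110 XOR 1011 = 0101
  pos 1: 1010 XOR 1011 = 0001
  pos 4: 1101 XOR 1011 = 0110
  pos 5: 1100 XOR 1011 = 0111
  pos 6: 1110 XOR 1011 = 0101
  pos 7: 1010 XOR 1011 = 0001
Remainder (last 3 bits) = 001. This is the CRC / FCS.

001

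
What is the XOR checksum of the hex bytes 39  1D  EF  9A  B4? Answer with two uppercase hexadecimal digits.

E5

XOR the bytes together:
  start with 0x39
  0x39 ⊕ 0x1D = 0x24
  0x24 ⊕ 0xEF = 0xCB
  0xCB ⊕ 0x9A = 0x51
  0x51 ⊕ 0xB4 = 0xE5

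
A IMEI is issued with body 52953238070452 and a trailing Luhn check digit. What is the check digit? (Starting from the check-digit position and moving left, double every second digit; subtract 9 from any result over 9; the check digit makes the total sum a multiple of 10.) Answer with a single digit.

Partial digits right→left: 2 5 4 0 7 0 8 3 2 3 5 9 2 5
Double every second digit counting from the check-digit position (so the 1st, 3rd, 5th, ... of the partial from the right).
  doubled (with −9 where >9): 4 8 5 7 4 1 4 → sum 33
  kept as-is: 5 0 0 3 3 9 5 → sum 25
Total = 33 + 25 = 58.
Check digit = (10 − (58 mod 10)) mod 10 = 2.

2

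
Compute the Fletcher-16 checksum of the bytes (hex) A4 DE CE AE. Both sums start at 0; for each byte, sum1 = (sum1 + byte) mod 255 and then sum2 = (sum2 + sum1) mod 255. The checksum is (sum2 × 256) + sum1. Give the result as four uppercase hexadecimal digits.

7B01

Running sums (mod 255):
  after byte 0 (A4): sum1=164, sum2=164
  after byte 1 (DE): sum1=131, sum2=40
  after byte 2 (CE): sum1=82, sum2=122
  after byte 3 (AE): sum1=1, sum2=123
Checksum = sum2·256 + sum1 = 123·256 + 1 = 31489 = 0x7B01.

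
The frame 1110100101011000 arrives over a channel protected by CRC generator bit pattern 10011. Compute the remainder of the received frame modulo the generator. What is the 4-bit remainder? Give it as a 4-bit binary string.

1001

Modulo-2 division of 1110100101011000 by 10011:
  pos 0: 11101 XOR 10011 = 01110
  pos 1: 11100 XOR 10011 = 01111
  pos 2: 11110 XOR 10011 = 01101
  pos 3: 11011 XOR 10011 = 01000
  pos 4: 10000 XOR 10011 = 00011
  pos 7: 11101 XOR 10011 = 01110
  pos 8: 11101 XOR 10011 = 01110
  pos 9: 11100 XOR 10011 = 01111
  pos 10: 11110 XOR 10011 = 01101
  pos 11: 11010 XOR 10011 = 01001
Remainder = 1001 (nonzero — an error is detected).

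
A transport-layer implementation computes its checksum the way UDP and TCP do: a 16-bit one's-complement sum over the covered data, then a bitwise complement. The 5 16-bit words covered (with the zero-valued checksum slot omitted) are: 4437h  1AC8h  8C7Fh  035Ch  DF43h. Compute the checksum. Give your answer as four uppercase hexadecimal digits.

31E1

One's-complement addition (fold any carry out of bit 15 back into bit 0):
  0x4437 + 0x1AC8 = 0x05EFF
  0x5EFF + 0x8C7F = 0x0EB7E
  0xEB7E + 0x035C = 0x0EEDA
  0xEEDA + 0xDF43 = 0x1CE1D → wrap carry → 0xCE1E
One's-complement sum = 0xCE1E.
Checksum = ~0xCE1E & 0xFFFF = 0x31E1.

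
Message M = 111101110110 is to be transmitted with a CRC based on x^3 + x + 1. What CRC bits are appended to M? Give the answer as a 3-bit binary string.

011

Append 3 zeros: 111101110110000. Divide by 1011 (XOR where the leading bit is 1):
  pos 0: 1111 XOR 1011 = 0100
  pos 1: 1000 XOR 1011 = 0011
  pos 3: 1111 XOR 1011 = 0100
  pos 4: 1001 XOR 1011 = 0010
  pos 6: 1001 XOR 1011 = 0010
  pos 8: 1010 XOR 1011 = 0001
  pos 11: 1000 XOR 1011 = 0011
Remainder (last 3 bits) = 011. This is the CRC / FCS.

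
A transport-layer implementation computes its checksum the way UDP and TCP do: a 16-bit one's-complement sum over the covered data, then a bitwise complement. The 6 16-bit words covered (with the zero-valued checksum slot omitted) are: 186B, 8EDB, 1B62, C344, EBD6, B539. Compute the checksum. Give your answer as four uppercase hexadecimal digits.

D901

One's-complement addition (fold any carry out of bit 15 back into bit 0):
  0x186B + 0x8EDB = 0x0A746
  0xA746 + 0x1B62 = 0x0C2A8
  0xC2A8 + 0xC344 = 0x185EC → wrap carry → 0x85ED
  0x85ED + 0xEBD6 = 0x171C3 → wrap carry → 0x71C4
  0x71C4 + 0xB539 = 0x126FD → wrap carry → 0x26FE
One's-complement sum = 0x26FE.
Checksum = ~0x26FE & 0xFFFF = 0xD901.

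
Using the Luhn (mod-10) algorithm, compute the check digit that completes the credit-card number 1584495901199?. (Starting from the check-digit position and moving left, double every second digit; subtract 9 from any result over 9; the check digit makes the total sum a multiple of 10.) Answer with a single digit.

4

Partial digits right→left: 9 9 1 1 0 9 5 9 4 4 8 5 1
Double every second digit counting from the check-digit position (so the 1st, 3rd, 5th, ... of the partial from the right).
  doubled (with −9 where >9): 9 2 0 1 8 7 2 → sum 29
  kept as-is: 9 1 9 9 4 5 → sum 37
Total = 29 + 37 = 66.
Check digit = (10 − (66 mod 10)) mod 10 = 4.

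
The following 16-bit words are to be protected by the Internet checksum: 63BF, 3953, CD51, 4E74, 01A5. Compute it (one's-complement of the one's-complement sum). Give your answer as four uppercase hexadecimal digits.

4582

One's-complement addition (fold any carry out of bit 15 back into bit 0):
  0x63BF + 0x3953 = 0x09D12
  0x9D12 + 0xCD51 = 0x16A63 → wrap carry → 0x6A64
  0x6A64 + 0x4E74 = 0x0B8D8
  0xB8D8 + 0x01A5 = 0x0BA7D
One's-complement sum = 0xBA7D.
Checksum = ~0xBA7D & 0xFFFF = 0x4582.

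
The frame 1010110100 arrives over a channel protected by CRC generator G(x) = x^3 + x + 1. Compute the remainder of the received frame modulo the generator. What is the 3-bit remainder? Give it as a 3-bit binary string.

000

Modulo-2 division of 1010110100 by 1011:
  pos 0: 1010 XOR 1011 = 0001
  pos 3: 1110 XOR 1011 = 0101
  pos 4: 1011 XOR 1011 = 0000
Remainder = 000 (zero — the frame passes the CRC check).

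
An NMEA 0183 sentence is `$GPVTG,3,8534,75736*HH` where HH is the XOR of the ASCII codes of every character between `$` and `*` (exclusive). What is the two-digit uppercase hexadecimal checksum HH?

77

XOR the ASCII codes of the payload characters:
  'G' = 0x47 → acc = 0x47
  'P' = 0x50 → acc = 0x17
  'V' = 0x56 → acc = 0x41
  'T' = 0x54 → acc = 0x15
  'G' = 0x47 → acc = 0x52
  ',' = 0x2C → acc = 0x7E
  '3' = 0x33 → acc = 0x4D
  ',' = 0x2C → acc = 0x61
  '8' = 0x38 → acc = 0x59
  '5' = 0x35 → acc = 0x6C
  '3' = 0x33 → acc = 0x5F
  '4' = 0x34 → acc = 0x6B
  ',' = 0x2C → acc = 0x47
  '7' = 0x37 → acc = 0x70
  '5' = 0x35 → acc = 0x45
  '7' = 0x37 → acc = 0x72
  '3' = 0x33 → acc = 0x41
  '6' = 0x36 → acc = 0x77
Checksum = 0x77.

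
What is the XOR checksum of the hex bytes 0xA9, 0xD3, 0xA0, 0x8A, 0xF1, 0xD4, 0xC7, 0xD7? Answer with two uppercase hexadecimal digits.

65

XOR the bytes together:
  start with 0xA9
  0xA9 ⊕ 0xD3 = 0x7A
  0x7A ⊕ 0xA0 = 0xDA
  0xDA ⊕ 0x8A = 0x50
  0x50 ⊕ 0xF1 = 0xA1
  0xA1 ⊕ 0xD4 = 0x75
  0x75 ⊕ 0xC7 = 0xB2
  0xB2 ⊕ 0xD7 = 0x65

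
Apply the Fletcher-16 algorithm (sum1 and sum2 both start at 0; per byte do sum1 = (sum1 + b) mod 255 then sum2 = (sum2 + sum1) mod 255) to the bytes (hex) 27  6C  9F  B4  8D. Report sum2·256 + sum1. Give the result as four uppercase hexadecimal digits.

Running sums (mod 255):
  after byte 0 (27): sum1=39, sum2=39
  after byte 1 (6C): sum1=147, sum2=186
  after byte 2 (9F): sum1=51, sum2=237
  after byte 3 (B4): sum1=231, sum2=213
  after byte 4 (8D): sum1=117, sum2=75
Checksum = sum2·256 + sum1 = 75·256 + 117 = 19317 = 0x4B75.

4B75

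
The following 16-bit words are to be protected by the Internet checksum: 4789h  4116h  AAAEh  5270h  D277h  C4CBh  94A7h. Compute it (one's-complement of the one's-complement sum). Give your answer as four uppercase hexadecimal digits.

4E56

One's-complement addition (fold any carry out of bit 15 back into bit 0):
  0x4789 + 0x4116 = 0x0889F
  0x889F + 0xAAAE = 0x1334D → wrap carry → 0x334E
  0x334E + 0x5270 = 0x085BE
  0x85BE + 0xD277 = 0x15835 → wrap carry → 0x5836
  0x5836 + 0xC4CB = 0x11D01 → wrap carry → 0x1D02
  0x1D02 + 0x94A7 = 0x0B1A9
One's-complement sum = 0xB1A9.
Checksum = ~0xB1A9 & 0xFFFF = 0x4E56.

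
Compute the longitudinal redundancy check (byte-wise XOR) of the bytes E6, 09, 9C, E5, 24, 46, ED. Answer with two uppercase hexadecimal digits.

19

XOR the bytes together:
  start with 0xE6
  0xE6 ⊕ 0x09 = 0xEF
  0xEF ⊕ 0x9C = 0x73
  0x73 ⊕ 0xE5 = 0x96
  0x96 ⊕ 0x24 = 0xB2
  0xB2 ⊕ 0x46 = 0xF4
  0xF4 ⊕ 0xED = 0x19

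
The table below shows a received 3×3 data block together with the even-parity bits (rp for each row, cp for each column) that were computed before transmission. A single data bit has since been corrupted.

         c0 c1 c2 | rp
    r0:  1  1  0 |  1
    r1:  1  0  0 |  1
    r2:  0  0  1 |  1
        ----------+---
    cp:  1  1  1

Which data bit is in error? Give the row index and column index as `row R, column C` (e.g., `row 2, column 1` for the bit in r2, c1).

row 0, column 0

Recompute each row's even parity and compare to rp:
  r0: data parity 0, sent rp 1 → mismatch
  r1: data parity 1, sent rp 1 → ok
  r2: data parity 1, sent rp 1 → ok
Recompute each column's even parity and compare to cp:
  c0: data parity 0, sent cp 1 → mismatch
  c1: data parity 1, sent cp 1 → ok
  c2: data parity 1, sent cp 1 → ok
Exactly one row (r0) and one column (c0) fail → the flipped bit is at their intersection.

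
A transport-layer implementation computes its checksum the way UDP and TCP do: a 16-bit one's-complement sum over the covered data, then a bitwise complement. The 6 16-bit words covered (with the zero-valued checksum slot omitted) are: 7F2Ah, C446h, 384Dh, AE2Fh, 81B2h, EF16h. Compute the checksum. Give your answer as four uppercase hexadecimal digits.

One's-complement addition (fold any carry out of bit 15 back into bit 0):
  0x7F2A + 0xC446 = 0x14370 → wrap carry → 0x4371
  0x4371 + 0x384D = 0x07BBE
  0x7BBE + 0xAE2F = 0x129ED → wrap carry → 0x29EE
  0x29EE + 0x81B2 = 0x0ABA0
  0xABA0 + 0xEF16 = 0x19AB6 → wrap carry → 0x9AB7
One's-complement sum = 0x9AB7.
Checksum = ~0x9AB7 & 0xFFFF = 0x6548.

6548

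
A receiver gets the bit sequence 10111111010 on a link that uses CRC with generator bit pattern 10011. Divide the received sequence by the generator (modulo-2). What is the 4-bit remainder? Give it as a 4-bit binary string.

Modulo-2 division of 10111111010 by 10011:
  pos 0: 10111 XOR 10011 = 00100
  pos 2: 10011 XOR 10011 = 00000
Remainder = 1010 (nonzero — an error is detected).

1010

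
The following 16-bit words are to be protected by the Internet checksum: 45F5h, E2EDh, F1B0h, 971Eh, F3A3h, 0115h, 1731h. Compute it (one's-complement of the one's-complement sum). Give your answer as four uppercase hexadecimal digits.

One's-complement addition (fold any carry out of bit 15 back into bit 0):
  0x45F5 + 0xE2ED = 0x128E2 → wrap carry → 0x28E3
  0x28E3 + 0xF1B0 = 0x11A93 → wrap carry → 0x1A94
  0x1A94 + 0x971E = 0x0B1B2
  0xB1B2 + 0xF3A3 = 0x1A555 → wrap carry → 0xA556
  0xA556 + 0x0115 = 0x0A66B
  0xA66B + 0x1731 = 0x0BD9C
One's-complement sum = 0xBD9C.
Checksum = ~0xBD9C & 0xFFFF = 0x4263.

4263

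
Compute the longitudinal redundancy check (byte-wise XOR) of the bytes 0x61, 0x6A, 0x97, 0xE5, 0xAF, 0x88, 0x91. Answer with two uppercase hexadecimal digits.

CF

XOR the bytes together:
  start with 0x61
  0x61 ⊕ 0x6A = 0x0B
  0x0B ⊕ 0x97 = 0x9C
  0x9C ⊕ 0xE5 = 0x79
  0x79 ⊕ 0xAF = 0xD6
  0xD6 ⊕ 0x88 = 0x5E
  0x5E ⊕ 0x91 = 0xCF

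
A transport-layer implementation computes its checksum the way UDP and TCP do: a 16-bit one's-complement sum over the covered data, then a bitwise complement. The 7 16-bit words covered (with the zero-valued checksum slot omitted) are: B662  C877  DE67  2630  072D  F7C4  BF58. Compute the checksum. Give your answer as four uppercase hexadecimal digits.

BE42

One's-complement addition (fold any carry out of bit 15 back into bit 0):
  0xB662 + 0xC877 = 0x17ED9 → wrap carry → 0x7EDA
  0x7EDA + 0xDE67 = 0x15D41 → wrap carry → 0x5D42
  0x5D42 + 0x2630 = 0x08372
  0x8372 + 0x072D = 0x08A9F
  0x8A9F + 0xF7C4 = 0x18263 → wrap carry → 0x8264
  0x8264 + 0xBF58 = 0x141BC → wrap carry → 0x41BD
One's-complement sum = 0x41BD.
Checksum = ~0x41BD & 0xFFFF = 0xBE42.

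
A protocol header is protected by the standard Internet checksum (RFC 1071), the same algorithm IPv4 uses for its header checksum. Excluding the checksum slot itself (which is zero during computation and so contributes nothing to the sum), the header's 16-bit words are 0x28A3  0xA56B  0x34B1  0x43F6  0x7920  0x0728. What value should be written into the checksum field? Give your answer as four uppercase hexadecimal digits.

One's-complement addition (fold any carry out of bit 15 back into bit 0):
  0x28A3 + 0xA56B = 0x0CE0E
  0xCE0E + 0x34B1 = 0x102BF → wrap carry → 0x02C0
  0x02C0 + 0x43F6 = 0x046B6
  0x46B6 + 0x7920 = 0x0BFD6
  0xBFD6 + 0x0728 = 0x0C6FE
One's-complement sum = 0xC6FE.
Checksum = ~0xC6FE & 0xFFFF = 0x3901.

3901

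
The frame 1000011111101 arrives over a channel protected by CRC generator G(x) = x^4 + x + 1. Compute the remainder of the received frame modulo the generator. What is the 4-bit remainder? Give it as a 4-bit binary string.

Modulo-2 division of 1000011111101 by 10011:
  pos 0: 10000 XOR 10011 = 00011
  pos 3: 11111 XOR 10011 = 01100
  pos 4: 11001 XOR 10011 = 01010
  pos 5: 10101 XOR 10011 = 00110
  pos 7: 11010 XOR 10011 = 01001
  pos 8: 10011 XOR 10011 = 00000
Remainder = 0000 (zero — the frame passes the CRC check).

0000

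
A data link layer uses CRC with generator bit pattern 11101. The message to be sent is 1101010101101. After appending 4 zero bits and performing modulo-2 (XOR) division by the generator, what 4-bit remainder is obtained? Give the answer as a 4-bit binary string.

Append 4 zeros: 11010101011010000. Divide by 11101 (XOR where the leading bit is 1):
  pos 0: 11010 XOR 11101 = 00111
  pos 2: 11110 XOR 11101 = 00011
  pos 5: 11101 XOR 11101 = 00000
  pos 10: 10100 XOR 11101 = 01001
  pos 11: 10010 XOR 11101 = 01111
  pos 12: 11110 XOR 11101 = 00011
Remainder (last 4 bits) = 0011. This is the CRC / FCS.

0011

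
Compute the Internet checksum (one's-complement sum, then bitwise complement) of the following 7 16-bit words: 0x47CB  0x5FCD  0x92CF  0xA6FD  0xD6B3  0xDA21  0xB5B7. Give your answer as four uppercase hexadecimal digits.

One's-complement addition (fold any carry out of bit 15 back into bit 0):
  0x47CB + 0x5FCD = 0x0A798
  0xA798 + 0x92CF = 0x13A67 → wrap carry → 0x3A68
  0x3A68 + 0xA6FD = 0x0E165
  0xE165 + 0xD6B3 = 0x1B818 → wrap carry → 0xB819
  0xB819 + 0xDA21 = 0x1923A → wrap carry → 0x923B
  0x923B + 0xB5B7 = 0x147F2 → wrap carry → 0x47F3
One's-complement sum = 0x47F3.
Checksum = ~0x47F3 & 0xFFFF = 0xB80C.

B80C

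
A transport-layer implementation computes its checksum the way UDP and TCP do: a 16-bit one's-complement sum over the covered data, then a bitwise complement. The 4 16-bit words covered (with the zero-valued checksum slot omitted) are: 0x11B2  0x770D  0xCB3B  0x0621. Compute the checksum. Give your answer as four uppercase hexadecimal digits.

One's-complement addition (fold any carry out of bit 15 back into bit 0):
  0x11B2 + 0x770D = 0x088BF
  0x88BF + 0xCB3B = 0x153FA → wrap carry → 0x53FB
  0x53FB + 0x0621 = 0x05A1C
One's-complement sum = 0x5A1C.
Checksum = ~0x5A1C & 0xFFFF = 0xA5E3.

A5E3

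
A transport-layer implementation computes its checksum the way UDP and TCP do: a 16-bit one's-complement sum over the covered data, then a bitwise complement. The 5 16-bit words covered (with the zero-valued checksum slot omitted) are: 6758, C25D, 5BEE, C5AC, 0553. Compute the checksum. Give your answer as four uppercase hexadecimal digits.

One's-complement addition (fold any carry out of bit 15 back into bit 0):
  0x6758 + 0xC25D = 0x129B5 → wrap carry → 0x29B6
  0x29B6 + 0x5BEE = 0x085A4
  0x85A4 + 0xC5AC = 0x14B50 → wrap carry → 0x4B51
  0x4B51 + 0x0553 = 0x050A4
One's-complement sum = 0x50A4.
Checksum = ~0x50A4 & 0xFFFF = 0xAF5B.

AF5B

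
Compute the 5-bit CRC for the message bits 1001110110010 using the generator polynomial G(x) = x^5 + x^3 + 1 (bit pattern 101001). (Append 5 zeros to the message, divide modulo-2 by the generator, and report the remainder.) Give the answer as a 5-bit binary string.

01100

Append 5 zeros: 100111011001000000. Divide by 101001 (XOR where the leading bit is 1):
  pos 0: 100111 XOR 101001 = 001110
  pos 2: 111001 XOR 101001 = 010000
  pos 3: 100001 XOR 101001 = 001000
  pos 5: 100000 XOR 101001 = 001001
  pos 7: 100110 XOR 101001 = 001111
  pos 9: 111100 XOR 101001 = 010101
  pos 10: 101010 XOR 101001 = 000011
Remainder (last 5 bits) = 01100. This is the CRC / FCS.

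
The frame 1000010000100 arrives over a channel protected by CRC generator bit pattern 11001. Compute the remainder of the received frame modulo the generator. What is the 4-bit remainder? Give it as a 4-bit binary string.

0000

Modulo-2 division of 1000010000100 by 11001:
  pos 0: 10000 XOR 11001 = 01001
  pos 1: 10011 XOR 11001 = 01010
  pos 2: 10100 XOR 11001 = 01101
  pos 3: 11010 XOR 11001 = 00011
  pos 6: 11001 XOR 11001 = 00000
Remainder = 0000 (zero — the frame passes the CRC check).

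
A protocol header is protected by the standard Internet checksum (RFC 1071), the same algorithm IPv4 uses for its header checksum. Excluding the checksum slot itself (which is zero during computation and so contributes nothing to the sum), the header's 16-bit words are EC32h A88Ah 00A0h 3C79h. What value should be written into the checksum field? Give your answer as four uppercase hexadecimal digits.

2E29

One's-complement addition (fold any carry out of bit 15 back into bit 0):
  0xEC32 + 0xA88A = 0x194BC → wrap carry → 0x94BD
  0x94BD + 0x00A0 = 0x0955D
  0x955D + 0x3C79 = 0x0D1D6
One's-complement sum = 0xD1D6.
Checksum = ~0xD1D6 & 0xFFFF = 0x2E29.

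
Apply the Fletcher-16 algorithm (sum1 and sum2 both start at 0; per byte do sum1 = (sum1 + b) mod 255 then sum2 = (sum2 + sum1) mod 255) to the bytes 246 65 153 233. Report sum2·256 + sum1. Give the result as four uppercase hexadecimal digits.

BCBB

Running sums (mod 255):
  after byte 0 (246): sum1=246, sum2=246
  after byte 1 (65): sum1=56, sum2=47
  after byte 2 (153): sum1=209, sum2=1
  after byte 3 (233): sum1=187, sum2=188
Checksum = sum2·256 + sum1 = 188·256 + 187 = 48315 = 0xBCBB.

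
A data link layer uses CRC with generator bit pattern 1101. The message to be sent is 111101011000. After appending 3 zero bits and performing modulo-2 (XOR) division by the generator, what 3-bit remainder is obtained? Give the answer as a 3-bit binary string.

000

Append 3 zeros: 111101011000000. Divide by 1101 (XOR where the leading bit is 1):
  pos 0: 1111 XOR 1101 = 0010
  pos 2: 1001 XOR 1101 = 0100
  pos 3: 1000 XOR 1101 = 0101
  pos 4: 1011 XOR 1101 = 0110
  pos 5: 1101 XOR 1101 = 0000
Remainder (last 3 bits) = 000. This is the CRC / FCS.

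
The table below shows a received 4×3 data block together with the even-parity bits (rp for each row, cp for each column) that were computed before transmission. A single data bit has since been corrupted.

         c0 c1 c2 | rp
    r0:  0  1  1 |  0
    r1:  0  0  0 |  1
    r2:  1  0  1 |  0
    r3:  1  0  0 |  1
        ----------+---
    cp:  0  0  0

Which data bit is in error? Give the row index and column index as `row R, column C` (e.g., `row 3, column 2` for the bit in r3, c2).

row 1, column 1

Recompute each row's even parity and compare to rp:
  r0: data parity 0, sent rp 0 → ok
  r1: data parity 0, sent rp 1 → mismatch
  r2: data parity 0, sent rp 0 → ok
  r3: data parity 1, sent rp 1 → ok
Recompute each column's even parity and compare to cp:
  c0: data parity 0, sent cp 0 → ok
  c1: data parity 1, sent cp 0 → mismatch
  c2: data parity 0, sent cp 0 → ok
Exactly one row (r1) and one column (c1) fail → the flipped bit is at their intersection.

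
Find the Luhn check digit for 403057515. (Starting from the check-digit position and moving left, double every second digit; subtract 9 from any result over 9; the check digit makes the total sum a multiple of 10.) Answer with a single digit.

Partial digits right→left: 5 1 5 7 5 0 3 0 4
Double every second digit counting from the check-digit position (so the 1st, 3rd, 5th, ... of the partial from the right).
  doubled (with −9 where >9): 1 1 1 6 8 → sum 17
  kept as-is: 1 7 0 0 → sum 8
Total = 17 + 8 = 25.
Check digit = (10 − (25 mod 10)) mod 10 = 5.

5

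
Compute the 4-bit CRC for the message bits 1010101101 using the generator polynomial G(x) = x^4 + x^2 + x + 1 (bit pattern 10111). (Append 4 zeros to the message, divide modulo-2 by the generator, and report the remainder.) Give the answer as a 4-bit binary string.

0101

Append 4 zeros: 10101011010000. Divide by 10111 (XOR where the leading bit is 1):
  pos 0: 10101 XOR 10111 = 00010
  pos 3: 10011 XOR 10111 = 00100
  pos 5: 10001 XOR 10111 = 00110
  pos 7: 11000 XOR 10111 = 01111
  pos 8: 11110 XOR 10111 = 01001
  pos 9: 10010 XOR 10111 = 00101
Remainder (last 4 bits) = 0101. This is the CRC / FCS.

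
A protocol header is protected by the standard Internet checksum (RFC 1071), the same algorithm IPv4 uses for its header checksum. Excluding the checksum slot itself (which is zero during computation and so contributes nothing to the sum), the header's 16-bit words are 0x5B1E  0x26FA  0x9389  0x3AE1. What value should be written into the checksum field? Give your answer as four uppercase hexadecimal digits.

One's-complement addition (fold any carry out of bit 15 back into bit 0):
  0x5B1E + 0x26FA = 0x08218
  0x8218 + 0x9389 = 0x115A1 → wrap carry → 0x15A2
  0x15A2 + 0x3AE1 = 0x05083
One's-complement sum = 0x5083.
Checksum = ~0x5083 & 0xFFFF = 0xAF7C.

AF7C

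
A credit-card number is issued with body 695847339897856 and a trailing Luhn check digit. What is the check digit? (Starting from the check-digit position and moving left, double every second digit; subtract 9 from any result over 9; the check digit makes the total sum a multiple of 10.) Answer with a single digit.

Partial digits right→left: 6 5 8 7 9 8 9 3 3 7 4 8 5 9 6
Double every second digit counting from the check-digit position (so the 1st, 3rd, 5th, ... of the partial from the right).
  doubled (with −9 where >9): 3 7 9 9 6 8 1 3 → sum 46
  kept as-is: 5 7 8 3 7 8 9 → sum 47
Total = 46 + 47 = 93.
Check digit = (10 − (93 mod 10)) mod 10 = 7.

7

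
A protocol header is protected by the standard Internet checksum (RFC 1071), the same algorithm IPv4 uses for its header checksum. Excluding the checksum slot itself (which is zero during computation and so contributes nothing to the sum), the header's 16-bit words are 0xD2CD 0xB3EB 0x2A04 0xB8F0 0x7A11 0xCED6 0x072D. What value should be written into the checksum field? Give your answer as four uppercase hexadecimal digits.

463C

One's-complement addition (fold any carry out of bit 15 back into bit 0):
  0xD2CD + 0xB3EB = 0x186B8 → wrap carry → 0x86B9
  0x86B9 + 0x2A04 = 0x0B0BD
  0xB0BD + 0xB8F0 = 0x169AD → wrap carry → 0x69AE
  0x69AE + 0x7A11 = 0x0E3BF
  0xE3BF + 0xCED6 = 0x1B295 → wrap carry → 0xB296
  0xB296 + 0x072D = 0x0B9C3
One's-complement sum = 0xB9C3.
Checksum = ~0xB9C3 & 0xFFFF = 0x463C.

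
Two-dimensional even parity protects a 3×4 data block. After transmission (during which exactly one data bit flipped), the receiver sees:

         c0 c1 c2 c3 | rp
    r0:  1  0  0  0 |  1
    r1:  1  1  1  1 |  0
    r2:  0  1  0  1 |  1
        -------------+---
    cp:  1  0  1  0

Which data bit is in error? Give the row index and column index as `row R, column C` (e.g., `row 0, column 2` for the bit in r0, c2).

Recompute each row's even parity and compare to rp:
  r0: data parity 1, sent rp 1 → ok
  r1: data parity 0, sent rp 0 → ok
  r2: data parity 0, sent rp 1 → mismatch
Recompute each column's even parity and compare to cp:
  c0: data parity 0, sent cp 1 → mismatch
  c1: data parity 0, sent cp 0 → ok
  c2: data parity 1, sent cp 1 → ok
  c3: data parity 0, sent cp 0 → ok
Exactly one row (r2) and one column (c0) fail → the flipped bit is at their intersection.

row 2, column 0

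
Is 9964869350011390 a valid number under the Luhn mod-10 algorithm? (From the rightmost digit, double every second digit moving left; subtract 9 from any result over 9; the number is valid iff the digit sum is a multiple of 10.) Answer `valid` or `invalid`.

invalid

From the right, keep odd positions and double even positions (subtract 9 from any doubled value over 9):
  doubled (positions 2,4,...): 9 2 0 1 9 7 3 9 → sum 40
  kept (positions 1,3,...): 0 3 1 0 3 6 4 9 → sum 26
Total = 66.
66 mod 10 = 6, so the number is invalid.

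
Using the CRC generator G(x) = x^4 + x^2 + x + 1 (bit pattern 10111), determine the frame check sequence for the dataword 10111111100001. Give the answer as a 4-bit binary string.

0010

Append 4 zeros: 101111111000010000. Divide by 10111 (XOR where the leading bit is 1):
  pos 0: 10111 XOR 10111 = 00000
  pos 5: 11110 XOR 10111 = 01001
  pos 6: 10010 XOR 10111 = 00101
  pos 8: 10100 XOR 10111 = 00011
  pos 11: 11100 XOR 10111 = 01011
  pos 12: 10110 XOR 10111 = 00001
Remainder (last 4 bits) = 0010. This is the CRC / FCS.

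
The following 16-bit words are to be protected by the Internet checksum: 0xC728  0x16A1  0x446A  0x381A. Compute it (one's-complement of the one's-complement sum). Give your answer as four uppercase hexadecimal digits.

One's-complement addition (fold any carry out of bit 15 back into bit 0):
  0xC728 + 0x16A1 = 0x0DDC9
  0xDDC9 + 0x446A = 0x12233 → wrap carry → 0x2234
  0x2234 + 0x381A = 0x05A4E
One's-complement sum = 0x5A4E.
Checksum = ~0x5A4E & 0xFFFF = 0xA5B1.

A5B1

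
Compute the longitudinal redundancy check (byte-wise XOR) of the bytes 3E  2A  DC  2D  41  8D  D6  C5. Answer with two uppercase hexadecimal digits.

XOR the bytes together:
  start with 0x3E
  0x3E ⊕ 0x2A = 0x14
  0x14 ⊕ 0xDC = 0xC8
  0xC8 ⊕ 0x2D = 0xE5
  0xE5 ⊕ 0x41 = 0xA4
  0xA4 ⊕ 0x8D = 0x29
  0x29 ⊕ 0xD6 = 0xFF
  0xFF ⊕ 0xC5 = 0x3A

3A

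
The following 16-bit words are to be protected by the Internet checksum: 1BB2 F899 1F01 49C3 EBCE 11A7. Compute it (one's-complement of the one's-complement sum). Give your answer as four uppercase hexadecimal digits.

8579

One's-complement addition (fold any carry out of bit 15 back into bit 0):
  0x1BB2 + 0xF899 = 0x1144B → wrap carry → 0x144C
  0x144C + 0x1F01 = 0x0334D
  0x334D + 0x49C3 = 0x07D10
  0x7D10 + 0xEBCE = 0x168DE → wrap carry → 0x68DF
  0x68DF + 0x11A7 = 0x07A86
One's-complement sum = 0x7A86.
Checksum = ~0x7A86 & 0xFFFF = 0x8579.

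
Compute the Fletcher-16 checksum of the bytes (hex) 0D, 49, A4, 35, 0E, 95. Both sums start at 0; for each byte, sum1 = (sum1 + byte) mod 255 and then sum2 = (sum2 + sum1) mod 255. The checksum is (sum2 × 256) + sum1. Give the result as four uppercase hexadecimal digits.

A0D3

Running sums (mod 255):
  after byte 0 (0D): sum1=13, sum2=13
  after byte 1 (49): sum1=86, sum2=99
  after byte 2 (A4): sum1=250, sum2=94
  after byte 3 (35): sum1=48, sum2=142
  after byte 4 (0E): sum1=62, sum2=204
  after byte 5 (95): sum1=211, sum2=160
Checksum = sum2·256 + sum1 = 160·256 + 211 = 41171 = 0xA0D3.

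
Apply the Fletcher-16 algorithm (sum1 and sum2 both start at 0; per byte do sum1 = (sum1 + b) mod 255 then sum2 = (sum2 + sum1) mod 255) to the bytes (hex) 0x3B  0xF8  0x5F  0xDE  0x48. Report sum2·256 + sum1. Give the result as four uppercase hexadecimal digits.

Running sums (mod 255):
  after byte 0 (0x3B): sum1=59, sum2=59
  after byte 1 (0xF8): sum1=52, sum2=111
  after byte 2 (0x5F): sum1=147, sum2=3
  after byte 3 (0xDE): sum1=114, sum2=117
  after byte 4 (0x48): sum1=186, sum2=48
Checksum = sum2·256 + sum1 = 48·256 + 186 = 12474 = 0x30BA.

30BA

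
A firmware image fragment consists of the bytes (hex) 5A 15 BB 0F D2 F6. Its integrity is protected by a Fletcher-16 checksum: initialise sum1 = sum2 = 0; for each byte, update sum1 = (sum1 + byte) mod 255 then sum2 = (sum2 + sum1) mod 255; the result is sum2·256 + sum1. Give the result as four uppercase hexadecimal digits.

4004

Running sums (mod 255):
  after byte 0 (5A): sum1=90, sum2=90
  after byte 1 (15): sum1=111, sum2=201
  after byte 2 (BB): sum1=43, sum2=244
  after byte 3 (0F): sum1=58, sum2=47
  after byte 4 (D2): sum1=13, sum2=60
  after byte 5 (F6): sum1=4, sum2=64
Checksum = sum2·256 + sum1 = 64·256 + 4 = 16388 = 0x4004.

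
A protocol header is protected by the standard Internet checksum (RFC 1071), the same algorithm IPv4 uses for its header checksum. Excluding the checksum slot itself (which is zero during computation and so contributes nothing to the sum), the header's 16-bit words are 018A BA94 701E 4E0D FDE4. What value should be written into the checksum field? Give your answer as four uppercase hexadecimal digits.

One's-complement addition (fold any carry out of bit 15 back into bit 0):
  0x018A + 0xBA94 = 0x0BC1E
  0xBC1E + 0x701E = 0x12C3C → wrap carry → 0x2C3D
  0x2C3D + 0x4E0D = 0x07A4A
  0x7A4A + 0xFDE4 = 0x1782E → wrap carry → 0x782F
One's-complement sum = 0x782F.
Checksum = ~0x782F & 0xFFFF = 0x87D0.

87D0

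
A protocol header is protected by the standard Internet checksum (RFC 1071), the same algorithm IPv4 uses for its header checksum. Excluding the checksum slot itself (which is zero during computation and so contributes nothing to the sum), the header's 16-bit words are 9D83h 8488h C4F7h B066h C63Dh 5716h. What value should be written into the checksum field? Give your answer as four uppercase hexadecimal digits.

4B41

One's-complement addition (fold any carry out of bit 15 back into bit 0):
  0x9D83 + 0x8488 = 0x1220B → wrap carry → 0x220C
  0x220C + 0xC4F7 = 0x0E703
  0xE703 + 0xB066 = 0x19769 → wrap carry → 0x976A
  0x976A + 0xC63D = 0x15DA7 → wrap carry → 0x5DA8
  0x5DA8 + 0x5716 = 0x0B4BE
One's-complement sum = 0xB4BE.
Checksum = ~0xB4BE & 0xFFFF = 0x4B41.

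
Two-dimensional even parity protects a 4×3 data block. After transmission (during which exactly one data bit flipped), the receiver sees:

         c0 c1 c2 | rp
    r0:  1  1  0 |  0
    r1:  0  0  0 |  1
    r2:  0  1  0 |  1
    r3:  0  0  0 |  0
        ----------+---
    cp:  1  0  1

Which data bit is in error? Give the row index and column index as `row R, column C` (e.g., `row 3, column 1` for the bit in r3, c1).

row 1, column 2

Recompute each row's even parity and compare to rp:
  r0: data parity 0, sent rp 0 → ok
  r1: data parity 0, sent rp 1 → mismatch
  r2: data parity 1, sent rp 1 → ok
  r3: data parity 0, sent rp 0 → ok
Recompute each column's even parity and compare to cp:
  c0: data parity 1, sent cp 1 → ok
  c1: data parity 0, sent cp 0 → ok
  c2: data parity 0, sent cp 1 → mismatch
Exactly one row (r1) and one column (c2) fail → the flipped bit is at their intersection.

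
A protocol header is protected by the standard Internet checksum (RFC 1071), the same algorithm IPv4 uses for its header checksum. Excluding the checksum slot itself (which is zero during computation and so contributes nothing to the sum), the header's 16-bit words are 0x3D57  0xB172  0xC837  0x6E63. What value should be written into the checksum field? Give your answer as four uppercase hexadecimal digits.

One's-complement addition (fold any carry out of bit 15 back into bit 0):
  0x3D57 + 0xB172 = 0x0EEC9
  0xEEC9 + 0xC837 = 0x1B700 → wrap carry → 0xB701
  0xB701 + 0x6E63 = 0x12564 → wrap carry → 0x2565
One's-complement sum = 0x2565.
Checksum = ~0x2565 & 0xFFFF = 0xDA9A.

DA9A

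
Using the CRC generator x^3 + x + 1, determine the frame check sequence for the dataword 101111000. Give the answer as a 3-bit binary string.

100

Append 3 zeros: 101111000000. Divide by 1011 (XOR where the leading bit is 1):
  pos 0: 1011 XOR 1011 = 0000
  pos 4: 1100 XOR 1011 = 0111
  pos 5: 1110 XOR 1011 = 0101
  pos 6: 1010 XOR 1011 = 0001
Remainder (last 3 bits) = 100. This is the CRC / FCS.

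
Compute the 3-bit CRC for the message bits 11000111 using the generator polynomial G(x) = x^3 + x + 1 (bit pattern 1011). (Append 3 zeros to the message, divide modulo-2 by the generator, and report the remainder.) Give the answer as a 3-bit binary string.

Append 3 zeros: 11000111000. Divide by 1011 (XOR where the leading bit is 1):
  pos 0: 1100 XOR 1011 = 0111
  pos 1: 1110 XOR 1011 = 0101
  pos 2: 1011 XOR 1011 = 0000
  pos 6: 1100 XOR 1011 = 0111
  pos 7: 1110 XOR 1011 = 0101
Remainder (last 3 bits) = 101. This is the CRC / FCS.

101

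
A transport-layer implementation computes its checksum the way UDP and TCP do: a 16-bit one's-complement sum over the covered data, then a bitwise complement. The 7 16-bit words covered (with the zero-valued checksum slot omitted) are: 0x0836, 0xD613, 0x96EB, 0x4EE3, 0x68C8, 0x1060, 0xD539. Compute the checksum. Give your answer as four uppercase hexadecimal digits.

ED84

One's-complement addition (fold any carry out of bit 15 back into bit 0):
  0x0836 + 0xD613 = 0x0DE49
  0xDE49 + 0x96EB = 0x17534 → wrap carry → 0x7535
  0x7535 + 0x4EE3 = 0x0C418
  0xC418 + 0x68C8 = 0x12CE0 → wrap carry → 0x2CE1
  0x2CE1 + 0x1060 = 0x03D41
  0x3D41 + 0xD539 = 0x1127A → wrap carry → 0x127B
One's-complement sum = 0x127B.
Checksum = ~0x127B & 0xFFFF = 0xED84.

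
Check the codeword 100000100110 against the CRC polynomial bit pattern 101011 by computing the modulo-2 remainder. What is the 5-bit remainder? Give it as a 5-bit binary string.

00000

Modulo-2 division of 100000100110 by 101011:
  pos 0: 100000 XOR 101011 = 001011
  pos 2: 101110 XOR 101011 = 000101
  pos 5: 101011 XOR 101011 = 000000
Remainder = 00000 (zero — the frame passes the CRC check).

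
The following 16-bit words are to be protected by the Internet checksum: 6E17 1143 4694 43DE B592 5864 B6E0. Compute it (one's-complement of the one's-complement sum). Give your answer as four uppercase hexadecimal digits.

315B

One's-complement addition (fold any carry out of bit 15 back into bit 0):
  0x6E17 + 0x1143 = 0x07F5A
  0x7F5A + 0x4694 = 0x0C5EE
  0xC5EE + 0x43DE = 0x109CC → wrap carry → 0x09CD
  0x09CD + 0xB592 = 0x0BF5F
  0xBF5F + 0x5864 = 0x117C3 → wrap carry → 0x17C4
  0x17C4 + 0xB6E0 = 0x0CEA4
One's-complement sum = 0xCEA4.
Checksum = ~0xCEA4 & 0xFFFF = 0x315B.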